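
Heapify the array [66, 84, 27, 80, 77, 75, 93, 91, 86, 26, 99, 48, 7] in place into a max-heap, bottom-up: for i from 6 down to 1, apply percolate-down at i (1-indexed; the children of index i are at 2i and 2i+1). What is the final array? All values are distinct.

sift down from index 6: already satisfies heap property
sift down from index 5:
  77 vs larger child 99 at index 11, swap → [66, 84, 27, 80, 99, 75, 93, 91, 86, 26, 77, 48, 7]
sift down from index 4:
  80 vs larger child 91 at index 8, swap → [66, 84, 27, 91, 99, 75, 93, 80, 86, 26, 77, 48, 7]
sift down from index 3:
  27 vs larger child 93 at index 7, swap → [66, 84, 93, 91, 99, 75, 27, 80, 86, 26, 77, 48, 7]
sift down from index 2:
  84 vs larger child 99 at index 5, swap → [66, 99, 93, 91, 84, 75, 27, 80, 86, 26, 77, 48, 7]
sift down from index 1:
  66 vs larger child 99 at index 2, swap → [99, 66, 93, 91, 84, 75, 27, 80, 86, 26, 77, 48, 7]
  66 vs larger child 91 at index 4, swap → [99, 91, 93, 66, 84, 75, 27, 80, 86, 26, 77, 48, 7]
  66 vs larger child 86 at index 9, swap → [99, 91, 93, 86, 84, 75, 27, 80, 66, 26, 77, 48, 7]

[99, 91, 93, 86, 84, 75, 27, 80, 66, 26, 77, 48, 7]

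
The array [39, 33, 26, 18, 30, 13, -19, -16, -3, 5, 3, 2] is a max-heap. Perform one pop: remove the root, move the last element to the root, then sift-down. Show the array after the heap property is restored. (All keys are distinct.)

[33, 30, 26, 18, 5, 13, -19, -16, -3, 2, 3]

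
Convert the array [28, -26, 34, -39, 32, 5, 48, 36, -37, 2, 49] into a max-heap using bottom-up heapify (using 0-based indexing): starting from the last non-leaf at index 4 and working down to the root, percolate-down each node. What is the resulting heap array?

sift down from index 4:
  32 vs larger child 49 at index 10, swap → [28, -26, 34, -39, 49, 5, 48, 36, -37, 2, 32]
sift down from index 3:
  -39 vs larger child 36 at index 7, swap → [28, -26, 34, 36, 49, 5, 48, -39, -37, 2, 32]
sift down from index 2:
  34 vs larger child 48 at index 6, swap → [28, -26, 48, 36, 49, 5, 34, -39, -37, 2, 32]
sift down from index 1:
  -26 vs larger child 49 at index 4, swap → [28, 49, 48, 36, -26, 5, 34, -39, -37, 2, 32]
  -26 vs larger child 32 at index 10, swap → [28, 49, 48, 36, 32, 5, 34, -39, -37, 2, -26]
sift down from index 0:
  28 vs larger child 49 at index 1, swap → [49, 28, 48, 36, 32, 5, 34, -39, -37, 2, -26]
  28 vs larger child 36 at index 3, swap → [49, 36, 48, 28, 32, 5, 34, -39, -37, 2, -26]

[49, 36, 48, 28, 32, 5, 34, -39, -37, 2, -26]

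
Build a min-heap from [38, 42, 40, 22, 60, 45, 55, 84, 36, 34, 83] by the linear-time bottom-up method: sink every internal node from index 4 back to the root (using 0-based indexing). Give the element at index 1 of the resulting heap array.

34

sift down from index 4:
  60 vs smaller child 34 at index 9, swap → [38, 42, 40, 22, 34, 45, 55, 84, 36, 60, 83]
sift down from index 3: already satisfies heap property
sift down from index 2: already satisfies heap property
sift down from index 1:
  42 vs smaller child 22 at index 3, swap → [38, 22, 40, 42, 34, 45, 55, 84, 36, 60, 83]
  42 vs smaller child 36 at index 8, swap → [38, 22, 40, 36, 34, 45, 55, 84, 42, 60, 83]
sift down from index 0:
  38 vs smaller child 22 at index 1, swap → [22, 38, 40, 36, 34, 45, 55, 84, 42, 60, 83]
  38 vs smaller child 34 at index 4, swap → [22, 34, 40, 36, 38, 45, 55, 84, 42, 60, 83]
resulting array: [22, 34, 40, 36, 38, 45, 55, 84, 42, 60, 83]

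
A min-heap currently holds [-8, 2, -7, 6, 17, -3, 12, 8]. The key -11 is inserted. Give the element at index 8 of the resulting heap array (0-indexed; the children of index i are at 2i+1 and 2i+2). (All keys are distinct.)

6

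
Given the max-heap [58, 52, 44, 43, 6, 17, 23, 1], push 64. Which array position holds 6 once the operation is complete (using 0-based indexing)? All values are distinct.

append 64 at index 8 → [58, 52, 44, 43, 6, 17, 23, 1, 64]
64 > parent 43 at index 3, swap → [58, 52, 44, 64, 6, 17, 23, 1, 43]
64 > parent 52 at index 1, swap → [58, 64, 44, 52, 6, 17, 23, 1, 43]
64 > parent 58 at index 0, swap → [64, 58, 44, 52, 6, 17, 23, 1, 43]
resulting array: [64, 58, 44, 52, 6, 17, 23, 1, 43]

4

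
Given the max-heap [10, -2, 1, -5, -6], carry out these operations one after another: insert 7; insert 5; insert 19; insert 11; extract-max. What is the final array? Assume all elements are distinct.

[11, 10, 7, -2, -6, 1, 5, -5]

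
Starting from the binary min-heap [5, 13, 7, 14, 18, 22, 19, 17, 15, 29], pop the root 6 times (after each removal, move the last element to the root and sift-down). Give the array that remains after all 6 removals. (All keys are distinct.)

extract-min #1 returns 5:
  remove root 5; move last element 29 to root → [29, 13, 7, 14, 18, 22, 19, 17, 15]
  29 vs smaller child 7 at index 2, swap → [7, 13, 29, 14, 18, 22, 19, 17, 15]
  29 vs smaller child 19 at index 6, swap → [7, 13, 19, 14, 18, 22, 29, 17, 15]
extract-min #2 returns 7:
  remove root 7; move last element 15 to root → [15, 13, 19, 14, 18, 22, 29, 17]
  15 vs smaller child 13 at index 1, swap → [13, 15, 19, 14, 18, 22, 29, 17]
  15 vs smaller child 14 at index 3, swap → [13, 14, 19, 15, 18, 22, 29, 17]
extract-min #3 returns 13:
  remove root 13; move last element 17 to root → [17, 14, 19, 15, 18, 22, 29]
  17 vs smaller child 14 at index 1, swap → [14, 17, 19, 15, 18, 22, 29]
  17 vs smaller child 15 at index 3, swap → [14, 15, 19, 17, 18, 22, 29]
extract-min #4 returns 14:
  remove root 14; move last element 29 to root → [29, 15, 19, 17, 18, 22]
  29 vs smaller child 15 at index 1, swap → [15, 29, 19, 17, 18, 22]
  29 vs smaller child 17 at index 3, swap → [15, 17, 19, 29, 18, 22]
extract-min #5 returns 15:
  remove root 15; move last element 22 to root → [22, 17, 19, 29, 18]
  22 vs smaller child 17 at index 1, swap → [17, 22, 19, 29, 18]
  22 vs smaller child 18 at index 4, swap → [17, 18, 19, 29, 22]
extract-min #6 returns 17:
  remove root 17; move last element 22 to root → [22, 18, 19, 29]
  22 vs smaller child 18 at index 1, swap → [18, 22, 19, 29]

[18, 22, 19, 29]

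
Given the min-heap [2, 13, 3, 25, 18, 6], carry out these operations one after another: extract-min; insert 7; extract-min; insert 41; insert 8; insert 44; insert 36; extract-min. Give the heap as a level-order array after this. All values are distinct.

[7, 13, 8, 25, 18, 41, 36, 44]

extract-min → returns 2:
  remove root 2; move last element 6 to root → [6, 13, 3, 25, 18]
  6 vs smaller child 3 at index 2, swap → [3, 13, 6, 25, 18]
insert 7:
  append 7 at index 5 → [3, 13, 6, 25, 18, 7] (no swap needed)
extract-min → returns 3:
  remove root 3; move last element 7 to root → [7, 13, 6, 25, 18]
  7 vs smaller child 6 at index 2, swap → [6, 13, 7, 25, 18]
insert 41:
  append 41 at index 5 → [6, 13, 7, 25, 18, 41] (no swap needed)
insert 8:
  append 8 at index 6 → [6, 13, 7, 25, 18, 41, 8] (no swap needed)
insert 44:
  append 44 at index 7 → [6, 13, 7, 25, 18, 41, 8, 44] (no swap needed)
insert 36:
  append 36 at index 8 → [6, 13, 7, 25, 18, 41, 8, 44, 36] (no swap needed)
extract-min → returns 6:
  remove root 6; move last element 36 to root → [36, 13, 7, 25, 18, 41, 8, 44]
  36 vs smaller child 7 at index 2, swap → [7, 13, 36, 25, 18, 41, 8, 44]
  36 vs smaller child 8 at index 6, swap → [7, 13, 8, 25, 18, 41, 36, 44]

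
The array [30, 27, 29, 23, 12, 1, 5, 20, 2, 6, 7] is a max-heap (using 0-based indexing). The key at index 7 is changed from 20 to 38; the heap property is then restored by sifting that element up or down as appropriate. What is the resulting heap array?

[38, 30, 29, 27, 12, 1, 5, 23, 2, 6, 7]

set index 7 from 20 to 38 → [30, 27, 29, 23, 12, 1, 5, 38, 2, 6, 7]
38 > parent 23 at index 3, swap → [30, 27, 29, 38, 12, 1, 5, 23, 2, 6, 7]
38 > parent 27 at index 1, swap → [30, 38, 29, 27, 12, 1, 5, 23, 2, 6, 7]
38 > parent 30 at index 0, swap → [38, 30, 29, 27, 12, 1, 5, 23, 2, 6, 7]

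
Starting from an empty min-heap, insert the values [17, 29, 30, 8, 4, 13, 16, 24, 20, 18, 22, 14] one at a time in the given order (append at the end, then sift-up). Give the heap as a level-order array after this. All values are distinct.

[4, 8, 13, 20, 17, 14, 16, 29, 24, 18, 22, 30]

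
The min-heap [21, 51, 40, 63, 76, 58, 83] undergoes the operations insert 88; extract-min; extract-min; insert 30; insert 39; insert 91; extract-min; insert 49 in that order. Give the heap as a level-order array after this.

[39, 49, 51, 63, 76, 88, 58, 91, 83]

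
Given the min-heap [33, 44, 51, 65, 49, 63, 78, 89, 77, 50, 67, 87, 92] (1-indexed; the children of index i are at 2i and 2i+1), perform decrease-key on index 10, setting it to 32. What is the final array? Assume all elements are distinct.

[32, 33, 51, 65, 44, 63, 78, 89, 77, 49, 67, 87, 92]

set index 10 from 50 to 32 → [33, 44, 51, 65, 49, 63, 78, 89, 77, 32, 67, 87, 92]
32 < parent 49 at index 5, swap → [33, 44, 51, 65, 32, 63, 78, 89, 77, 49, 67, 87, 92]
32 < parent 44 at index 2, swap → [33, 32, 51, 65, 44, 63, 78, 89, 77, 49, 67, 87, 92]
32 < parent 33 at index 1, swap → [32, 33, 51, 65, 44, 63, 78, 89, 77, 49, 67, 87, 92]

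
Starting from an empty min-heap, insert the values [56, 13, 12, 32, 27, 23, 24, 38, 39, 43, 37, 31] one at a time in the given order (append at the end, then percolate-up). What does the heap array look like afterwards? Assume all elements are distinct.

[12, 27, 13, 38, 32, 23, 24, 56, 39, 43, 37, 31]

Insert 56:
  append 56 at index 0 → [56] (no swap needed)
Insert 13:
  append 13 at index 1 → [56, 13]
  13 < parent 56 at index 0, swap → [13, 56]
Insert 12:
  append 12 at index 2 → [13, 56, 12]
  12 < parent 13 at index 0, swap → [12, 56, 13]
Insert 32:
  append 32 at index 3 → [12, 56, 13, 32]
  32 < parent 56 at index 1, swap → [12, 32, 13, 56]
Insert 27:
  append 27 at index 4 → [12, 32, 13, 56, 27]
  27 < parent 32 at index 1, swap → [12, 27, 13, 56, 32]
Insert 23:
  append 23 at index 5 → [12, 27, 13, 56, 32, 23] (no swap needed)
Insert 24:
  append 24 at index 6 → [12, 27, 13, 56, 32, 23, 24] (no swap needed)
Insert 38:
  append 38 at index 7 → [12, 27, 13, 56, 32, 23, 24, 38]
  38 < parent 56 at index 3, swap → [12, 27, 13, 38, 32, 23, 24, 56]
Insert 39:
  append 39 at index 8 → [12, 27, 13, 38, 32, 23, 24, 56, 39] (no swap needed)
Insert 43:
  append 43 at index 9 → [12, 27, 13, 38, 32, 23, 24, 56, 39, 43] (no swap needed)
Insert 37:
  append 37 at index 10 → [12, 27, 13, 38, 32, 23, 24, 56, 39, 43, 37] (no swap needed)
Insert 31:
  append 31 at index 11 → [12, 27, 13, 38, 32, 23, 24, 56, 39, 43, 37, 31] (no swap needed)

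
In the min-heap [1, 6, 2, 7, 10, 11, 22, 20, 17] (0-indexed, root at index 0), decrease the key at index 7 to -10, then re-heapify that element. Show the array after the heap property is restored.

set index 7 from 20 to -10 → [1, 6, 2, 7, 10, 11, 22, -10, 17]
-10 < parent 7 at index 3, swap → [1, 6, 2, -10, 10, 11, 22, 7, 17]
-10 < parent 6 at index 1, swap → [1, -10, 2, 6, 10, 11, 22, 7, 17]
-10 < parent 1 at index 0, swap → [-10, 1, 2, 6, 10, 11, 22, 7, 17]

[-10, 1, 2, 6, 10, 11, 22, 7, 17]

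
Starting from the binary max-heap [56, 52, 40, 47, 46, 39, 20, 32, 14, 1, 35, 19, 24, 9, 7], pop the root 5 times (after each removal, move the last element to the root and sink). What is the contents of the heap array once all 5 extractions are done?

extract-max #1 returns 56:
  remove root 56; move last element 7 to root → [7, 52, 40, 47, 46, 39, 20, 32, 14, 1, 35, 19, 24, 9]
  7 vs larger child 52 at index 1, swap → [52, 7, 40, 47, 46, 39, 20, 32, 14, 1, 35, 19, 24, 9]
  7 vs larger child 47 at index 3, swap → [52, 47, 40, 7, 46, 39, 20, 32, 14, 1, 35, 19, 24, 9]
  7 vs larger child 32 at index 7, swap → [52, 47, 40, 32, 46, 39, 20, 7, 14, 1, 35, 19, 24, 9]
extract-max #2 returns 52:
  remove root 52; move last element 9 to root → [9, 47, 40, 32, 46, 39, 20, 7, 14, 1, 35, 19, 24]
  9 vs larger child 47 at index 1, swap → [47, 9, 40, 32, 46, 39, 20, 7, 14, 1, 35, 19, 24]
  9 vs larger child 46 at index 4, swap → [47, 46, 40, 32, 9, 39, 20, 7, 14, 1, 35, 19, 24]
  9 vs larger child 35 at index 10, swap → [47, 46, 40, 32, 35, 39, 20, 7, 14, 1, 9, 19, 24]
extract-max #3 returns 47:
  remove root 47; move last element 24 to root → [24, 46, 40, 32, 35, 39, 20, 7, 14, 1, 9, 19]
  24 vs larger child 46 at index 1, swap → [46, 24, 40, 32, 35, 39, 20, 7, 14, 1, 9, 19]
  24 vs larger child 35 at index 4, swap → [46, 35, 40, 32, 24, 39, 20, 7, 14, 1, 9, 19]
extract-max #4 returns 46:
  remove root 46; move last element 19 to root → [19, 35, 40, 32, 24, 39, 20, 7, 14, 1, 9]
  19 vs larger child 40 at index 2, swap → [40, 35, 19, 32, 24, 39, 20, 7, 14, 1, 9]
  19 vs larger child 39 at index 5, swap → [40, 35, 39, 32, 24, 19, 20, 7, 14, 1, 9]
extract-max #5 returns 40:
  remove root 40; move last element 9 to root → [9, 35, 39, 32, 24, 19, 20, 7, 14, 1]
  9 vs larger child 39 at index 2, swap → [39, 35, 9, 32, 24, 19, 20, 7, 14, 1]
  9 vs larger child 20 at index 6, swap → [39, 35, 20, 32, 24, 19, 9, 7, 14, 1]

[39, 35, 20, 32, 24, 19, 9, 7, 14, 1]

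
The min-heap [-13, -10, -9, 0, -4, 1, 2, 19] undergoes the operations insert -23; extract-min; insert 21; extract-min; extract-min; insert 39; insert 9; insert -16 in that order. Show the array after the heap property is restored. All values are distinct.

[-16, -9, 1, 0, -4, 19, 2, 39, 9, 21]

insert -23:
  append -23 at index 8 → [-13, -10, -9, 0, -4, 1, 2, 19, -23]
  -23 < parent 0 at index 3, swap → [-13, -10, -9, -23, -4, 1, 2, 19, 0]
  -23 < parent -10 at index 1, swap → [-13, -23, -9, -10, -4, 1, 2, 19, 0]
  -23 < parent -13 at index 0, swap → [-23, -13, -9, -10, -4, 1, 2, 19, 0]
extract-min → returns -23:
  remove root -23; move last element 0 to root → [0, -13, -9, -10, -4, 1, 2, 19]
  0 vs smaller child -13 at index 1, swap → [-13, 0, -9, -10, -4, 1, 2, 19]
  0 vs smaller child -10 at index 3, swap → [-13, -10, -9, 0, -4, 1, 2, 19]
insert 21:
  append 21 at index 8 → [-13, -10, -9, 0, -4, 1, 2, 19, 21] (no swap needed)
extract-min → returns -13:
  remove root -13; move last element 21 to root → [21, -10, -9, 0, -4, 1, 2, 19]
  21 vs smaller child -10 at index 1, swap → [-10, 21, -9, 0, -4, 1, 2, 19]
  21 vs smaller child -4 at index 4, swap → [-10, -4, -9, 0, 21, 1, 2, 19]
extract-min → returns -10:
  remove root -10; move last element 19 to root → [19, -4, -9, 0, 21, 1, 2]
  19 vs smaller child -9 at index 2, swap → [-9, -4, 19, 0, 21, 1, 2]
  19 vs smaller child 1 at index 5, swap → [-9, -4, 1, 0, 21, 19, 2]
insert 39:
  append 39 at index 7 → [-9, -4, 1, 0, 21, 19, 2, 39] (no swap needed)
insert 9:
  append 9 at index 8 → [-9, -4, 1, 0, 21, 19, 2, 39, 9] (no swap needed)
insert -16:
  append -16 at index 9 → [-9, -4, 1, 0, 21, 19, 2, 39, 9, -16]
  -16 < parent 21 at index 4, swap → [-9, -4, 1, 0, -16, 19, 2, 39, 9, 21]
  -16 < parent -4 at index 1, swap → [-9, -16, 1, 0, -4, 19, 2, 39, 9, 21]
  -16 < parent -9 at index 0, swap → [-16, -9, 1, 0, -4, 19, 2, 39, 9, 21]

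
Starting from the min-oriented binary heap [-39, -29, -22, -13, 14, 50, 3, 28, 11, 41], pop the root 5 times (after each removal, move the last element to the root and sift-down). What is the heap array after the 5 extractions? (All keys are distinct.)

[11, 14, 41, 28, 50]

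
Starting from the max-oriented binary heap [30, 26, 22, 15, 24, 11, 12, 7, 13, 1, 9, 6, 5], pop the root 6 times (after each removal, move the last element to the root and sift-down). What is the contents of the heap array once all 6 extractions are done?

extract-max #1 returns 30:
  remove root 30; move last element 5 to root → [5, 26, 22, 15, 24, 11, 12, 7, 13, 1, 9, 6]
  5 vs larger child 26 at index 1, swap → [26, 5, 22, 15, 24, 11, 12, 7, 13, 1, 9, 6]
  5 vs larger child 24 at index 4, swap → [26, 24, 22, 15, 5, 11, 12, 7, 13, 1, 9, 6]
  5 vs larger child 9 at index 10, swap → [26, 24, 22, 15, 9, 11, 12, 7, 13, 1, 5, 6]
extract-max #2 returns 26:
  remove root 26; move last element 6 to root → [6, 24, 22, 15, 9, 11, 12, 7, 13, 1, 5]
  6 vs larger child 24 at index 1, swap → [24, 6, 22, 15, 9, 11, 12, 7, 13, 1, 5]
  6 vs larger child 15 at index 3, swap → [24, 15, 22, 6, 9, 11, 12, 7, 13, 1, 5]
  6 vs larger child 13 at index 8, swap → [24, 15, 22, 13, 9, 11, 12, 7, 6, 1, 5]
extract-max #3 returns 24:
  remove root 24; move last element 5 to root → [5, 15, 22, 13, 9, 11, 12, 7, 6, 1]
  5 vs larger child 22 at index 2, swap → [22, 15, 5, 13, 9, 11, 12, 7, 6, 1]
  5 vs larger child 12 at index 6, swap → [22, 15, 12, 13, 9, 11, 5, 7, 6, 1]
extract-max #4 returns 22:
  remove root 22; move last element 1 to root → [1, 15, 12, 13, 9, 11, 5, 7, 6]
  1 vs larger child 15 at index 1, swap → [15, 1, 12, 13, 9, 11, 5, 7, 6]
  1 vs larger child 13 at index 3, swap → [15, 13, 12, 1, 9, 11, 5, 7, 6]
  1 vs larger child 7 at index 7, swap → [15, 13, 12, 7, 9, 11, 5, 1, 6]
extract-max #5 returns 15:
  remove root 15; move last element 6 to root → [6, 13, 12, 7, 9, 11, 5, 1]
  6 vs larger child 13 at index 1, swap → [13, 6, 12, 7, 9, 11, 5, 1]
  6 vs larger child 9 at index 4, swap → [13, 9, 12, 7, 6, 11, 5, 1]
extract-max #6 returns 13:
  remove root 13; move last element 1 to root → [1, 9, 12, 7, 6, 11, 5]
  1 vs larger child 12 at index 2, swap → [12, 9, 1, 7, 6, 11, 5]
  1 vs larger child 11 at index 5, swap → [12, 9, 11, 7, 6, 1, 5]

[12, 9, 11, 7, 6, 1, 5]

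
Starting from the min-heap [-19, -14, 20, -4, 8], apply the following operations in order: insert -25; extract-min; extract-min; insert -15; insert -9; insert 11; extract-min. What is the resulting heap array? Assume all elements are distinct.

insert -25:
  append -25 at index 5 → [-19, -14, 20, -4, 8, -25]
  -25 < parent 20 at index 2, swap → [-19, -14, -25, -4, 8, 20]
  -25 < parent -19 at index 0, swap → [-25, -14, -19, -4, 8, 20]
extract-min → returns -25:
  remove root -25; move last element 20 to root → [20, -14, -19, -4, 8]
  20 vs smaller child -19 at index 2, swap → [-19, -14, 20, -4, 8]
extract-min → returns -19:
  remove root -19; move last element 8 to root → [8, -14, 20, -4]
  8 vs smaller child -14 at index 1, swap → [-14, 8, 20, -4]
  8 vs only child -4 at index 3, swap → [-14, -4, 20, 8]
insert -15:
  append -15 at index 4 → [-14, -4, 20, 8, -15]
  -15 < parent -4 at index 1, swap → [-14, -15, 20, 8, -4]
  -15 < parent -14 at index 0, swap → [-15, -14, 20, 8, -4]
insert -9:
  append -9 at index 5 → [-15, -14, 20, 8, -4, -9]
  -9 < parent 20 at index 2, swap → [-15, -14, -9, 8, -4, 20]
insert 11:
  append 11 at index 6 → [-15, -14, -9, 8, -4, 20, 11] (no swap needed)
extract-min → returns -15:
  remove root -15; move last element 11 to root → [11, -14, -9, 8, -4, 20]
  11 vs smaller child -14 at index 1, swap → [-14, 11, -9, 8, -4, 20]
  11 vs smaller child -4 at index 4, swap → [-14, -4, -9, 8, 11, 20]

[-14, -4, -9, 8, 11, 20]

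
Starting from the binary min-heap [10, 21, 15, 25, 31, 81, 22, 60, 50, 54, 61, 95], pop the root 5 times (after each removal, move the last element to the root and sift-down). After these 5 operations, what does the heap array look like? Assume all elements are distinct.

[31, 50, 54, 60, 61, 81, 95]

extract-min #1 returns 10:
  remove root 10; move last element 95 to root → [95, 21, 15, 25, 31, 81, 22, 60, 50, 54, 61]
  95 vs smaller child 15 at index 2, swap → [15, 21, 95, 25, 31, 81, 22, 60, 50, 54, 61]
  95 vs smaller child 22 at index 6, swap → [15, 21, 22, 25, 31, 81, 95, 60, 50, 54, 61]
extract-min #2 returns 15:
  remove root 15; move last element 61 to root → [61, 21, 22, 25, 31, 81, 95, 60, 50, 54]
  61 vs smaller child 21 at index 1, swap → [21, 61, 22, 25, 31, 81, 95, 60, 50, 54]
  61 vs smaller child 25 at index 3, swap → [21, 25, 22, 61, 31, 81, 95, 60, 50, 54]
  61 vs smaller child 50 at index 8, swap → [21, 25, 22, 50, 31, 81, 95, 60, 61, 54]
extract-min #3 returns 21:
  remove root 21; move last element 54 to root → [54, 25, 22, 50, 31, 81, 95, 60, 61]
  54 vs smaller child 22 at index 2, swap → [22, 25, 54, 50, 31, 81, 95, 60, 61]
extract-min #4 returns 22:
  remove root 22; move last element 61 to root → [61, 25, 54, 50, 31, 81, 95, 60]
  61 vs smaller child 25 at index 1, swap → [25, 61, 54, 50, 31, 81, 95, 60]
  61 vs smaller child 31 at index 4, swap → [25, 31, 54, 50, 61, 81, 95, 60]
extract-min #5 returns 25:
  remove root 25; move last element 60 to root → [60, 31, 54, 50, 61, 81, 95]
  60 vs smaller child 31 at index 1, swap → [31, 60, 54, 50, 61, 81, 95]
  60 vs smaller child 50 at index 3, swap → [31, 50, 54, 60, 61, 81, 95]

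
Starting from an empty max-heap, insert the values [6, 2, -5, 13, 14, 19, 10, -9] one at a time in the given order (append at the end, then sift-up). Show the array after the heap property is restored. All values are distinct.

[19, 13, 14, 2, 6, -5, 10, -9]

Insert 6:
  append 6 at index 0 → [6] (no swap needed)
Insert 2:
  append 2 at index 1 → [6, 2] (no swap needed)
Insert -5:
  append -5 at index 2 → [6, 2, -5] (no swap needed)
Insert 13:
  append 13 at index 3 → [6, 2, -5, 13]
  13 > parent 2 at index 1, swap → [6, 13, -5, 2]
  13 > parent 6 at index 0, swap → [13, 6, -5, 2]
Insert 14:
  append 14 at index 4 → [13, 6, -5, 2, 14]
  14 > parent 6 at index 1, swap → [13, 14, -5, 2, 6]
  14 > parent 13 at index 0, swap → [14, 13, -5, 2, 6]
Insert 19:
  append 19 at index 5 → [14, 13, -5, 2, 6, 19]
  19 > parent -5 at index 2, swap → [14, 13, 19, 2, 6, -5]
  19 > parent 14 at index 0, swap → [19, 13, 14, 2, 6, -5]
Insert 10:
  append 10 at index 6 → [19, 13, 14, 2, 6, -5, 10] (no swap needed)
Insert -9:
  append -9 at index 7 → [19, 13, 14, 2, 6, -5, 10, -9] (no swap needed)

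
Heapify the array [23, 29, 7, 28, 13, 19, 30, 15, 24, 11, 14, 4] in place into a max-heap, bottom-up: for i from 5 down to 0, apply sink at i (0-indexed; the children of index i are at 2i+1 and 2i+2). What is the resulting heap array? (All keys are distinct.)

sift down from index 5: already satisfies heap property
sift down from index 4:
  13 vs larger child 14 at index 10, swap → [23, 29, 7, 28, 14, 19, 30, 15, 24, 11, 13, 4]
sift down from index 3: already satisfies heap property
sift down from index 2:
  7 vs larger child 30 at index 6, swap → [23, 29, 30, 28, 14, 19, 7, 15, 24, 11, 13, 4]
sift down from index 1: already satisfies heap property
sift down from index 0:
  23 vs larger child 30 at index 2, swap → [30, 29, 23, 28, 14, 19, 7, 15, 24, 11, 13, 4]

[30, 29, 23, 28, 14, 19, 7, 15, 24, 11, 13, 4]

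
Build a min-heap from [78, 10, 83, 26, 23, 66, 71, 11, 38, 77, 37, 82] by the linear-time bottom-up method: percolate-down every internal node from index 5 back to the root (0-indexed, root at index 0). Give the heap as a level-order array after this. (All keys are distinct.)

sift down from index 5: already satisfies heap property
sift down from index 4: already satisfies heap property
sift down from index 3:
  26 vs smaller child 11 at index 7, swap → [78, 10, 83, 11, 23, 66, 71, 26, 38, 77, 37, 82]
sift down from index 2:
  83 vs smaller child 66 at index 5, swap → [78, 10, 66, 11, 23, 83, 71, 26, 38, 77, 37, 82]
  83 vs only child 82 at index 11, swap → [78, 10, 66, 11, 23, 82, 71, 26, 38, 77, 37, 83]
sift down from index 1: already satisfies heap property
sift down from index 0:
  78 vs smaller child 10 at index 1, swap → [10, 78, 66, 11, 23, 82, 71, 26, 38, 77, 37, 83]
  78 vs smaller child 11 at index 3, swap → [10, 11, 66, 78, 23, 82, 71, 26, 38, 77, 37, 83]
  78 vs smaller child 26 at index 7, swap → [10, 11, 66, 26, 23, 82, 71, 78, 38, 77, 37, 83]

[10, 11, 66, 26, 23, 82, 71, 78, 38, 77, 37, 83]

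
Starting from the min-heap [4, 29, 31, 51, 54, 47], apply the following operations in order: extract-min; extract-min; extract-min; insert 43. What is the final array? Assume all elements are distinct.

[43, 47, 54, 51]

extract-min → returns 4:
  remove root 4; move last element 47 to root → [47, 29, 31, 51, 54]
  47 vs smaller child 29 at index 1, swap → [29, 47, 31, 51, 54]
extract-min → returns 29:
  remove root 29; move last element 54 to root → [54, 47, 31, 51]
  54 vs smaller child 31 at index 2, swap → [31, 47, 54, 51]
extract-min → returns 31:
  remove root 31; move last element 51 to root → [51, 47, 54]
  51 vs smaller child 47 at index 1, swap → [47, 51, 54]
insert 43:
  append 43 at index 3 → [47, 51, 54, 43]
  43 < parent 51 at index 1, swap → [47, 43, 54, 51]
  43 < parent 47 at index 0, swap → [43, 47, 54, 51]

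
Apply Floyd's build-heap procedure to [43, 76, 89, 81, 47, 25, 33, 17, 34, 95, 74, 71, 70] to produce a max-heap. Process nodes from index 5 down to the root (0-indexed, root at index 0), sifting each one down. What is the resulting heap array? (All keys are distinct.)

sift down from index 5:
  25 vs larger child 71 at index 11, swap → [43, 76, 89, 81, 47, 71, 33, 17, 34, 95, 74, 25, 70]
sift down from index 4:
  47 vs larger child 95 at index 9, swap → [43, 76, 89, 81, 95, 71, 33, 17, 34, 47, 74, 25, 70]
sift down from index 3: already satisfies heap property
sift down from index 2: already satisfies heap property
sift down from index 1:
  76 vs larger child 95 at index 4, swap → [43, 95, 89, 81, 76, 71, 33, 17, 34, 47, 74, 25, 70]
sift down from index 0:
  43 vs larger child 95 at index 1, swap → [95, 43, 89, 81, 76, 71, 33, 17, 34, 47, 74, 25, 70]
  43 vs larger child 81 at index 3, swap → [95, 81, 89, 43, 76, 71, 33, 17, 34, 47, 74, 25, 70]

[95, 81, 89, 43, 76, 71, 33, 17, 34, 47, 74, 25, 70]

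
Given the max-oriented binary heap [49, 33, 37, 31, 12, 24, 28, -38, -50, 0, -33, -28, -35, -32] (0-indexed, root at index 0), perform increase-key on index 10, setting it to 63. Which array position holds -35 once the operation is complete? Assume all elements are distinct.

set index 10 from -33 to 63 → [49, 33, 37, 31, 12, 24, 28, -38, -50, 0, 63, -28, -35, -32]
63 > parent 12 at index 4, swap → [49, 33, 37, 31, 63, 24, 28, -38, -50, 0, 12, -28, -35, -32]
63 > parent 33 at index 1, swap → [49, 63, 37, 31, 33, 24, 28, -38, -50, 0, 12, -28, -35, -32]
63 > parent 49 at index 0, swap → [63, 49, 37, 31, 33, 24, 28, -38, -50, 0, 12, -28, -35, -32]
resulting array: [63, 49, 37, 31, 33, 24, 28, -38, -50, 0, 12, -28, -35, -32]

12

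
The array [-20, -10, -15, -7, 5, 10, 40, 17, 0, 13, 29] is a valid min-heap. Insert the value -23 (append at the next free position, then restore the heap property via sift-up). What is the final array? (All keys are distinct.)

append -23 at index 11 → [-20, -10, -15, -7, 5, 10, 40, 17, 0, 13, 29, -23]
-23 < parent 10 at index 5, swap → [-20, -10, -15, -7, 5, -23, 40, 17, 0, 13, 29, 10]
-23 < parent -15 at index 2, swap → [-20, -10, -23, -7, 5, -15, 40, 17, 0, 13, 29, 10]
-23 < parent -20 at index 0, swap → [-23, -10, -20, -7, 5, -15, 40, 17, 0, 13, 29, 10]

[-23, -10, -20, -7, 5, -15, 40, 17, 0, 13, 29, 10]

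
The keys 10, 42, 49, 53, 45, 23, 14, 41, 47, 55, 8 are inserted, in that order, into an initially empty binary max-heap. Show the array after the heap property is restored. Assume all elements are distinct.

Insert 10:
  append 10 at index 0 → [10] (no swap needed)
Insert 42:
  append 42 at index 1 → [10, 42]
  42 > parent 10 at index 0, swap → [42, 10]
Insert 49:
  append 49 at index 2 → [42, 10, 49]
  49 > parent 42 at index 0, swap → [49, 10, 42]
Insert 53:
  append 53 at index 3 → [49, 10, 42, 53]
  53 > parent 10 at index 1, swap → [49, 53, 42, 10]
  53 > parent 49 at index 0, swap → [53, 49, 42, 10]
Insert 45:
  append 45 at index 4 → [53, 49, 42, 10, 45] (no swap needed)
Insert 23:
  append 23 at index 5 → [53, 49, 42, 10, 45, 23] (no swap needed)
Insert 14:
  append 14 at index 6 → [53, 49, 42, 10, 45, 23, 14] (no swap needed)
Insert 41:
  append 41 at index 7 → [53, 49, 42, 10, 45, 23, 14, 41]
  41 > parent 10 at index 3, swap → [53, 49, 42, 41, 45, 23, 14, 10]
Insert 47:
  append 47 at index 8 → [53, 49, 42, 41, 45, 23, 14, 10, 47]
  47 > parent 41 at index 3, swap → [53, 49, 42, 47, 45, 23, 14, 10, 41]
Insert 55:
  append 55 at index 9 → [53, 49, 42, 47, 45, 23, 14, 10, 41, 55]
  55 > parent 45 at index 4, swap → [53, 49, 42, 47, 55, 23, 14, 10, 41, 45]
  55 > parent 49 at index 1, swap → [53, 55, 42, 47, 49, 23, 14, 10, 41, 45]
  55 > parent 53 at index 0, swap → [55, 53, 42, 47, 49, 23, 14, 10, 41, 45]
Insert 8:
  append 8 at index 10 → [55, 53, 42, 47, 49, 23, 14, 10, 41, 45, 8] (no swap needed)

[55, 53, 42, 47, 49, 23, 14, 10, 41, 45, 8]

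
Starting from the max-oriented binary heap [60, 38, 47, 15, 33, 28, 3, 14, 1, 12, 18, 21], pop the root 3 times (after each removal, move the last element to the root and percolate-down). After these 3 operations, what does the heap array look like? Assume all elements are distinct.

extract-max #1 returns 60:
  remove root 60; move last element 21 to root → [21, 38, 47, 15, 33, 28, 3, 14, 1, 12, 18]
  21 vs larger child 47 at index 2, swap → [47, 38, 21, 15, 33, 28, 3, 14, 1, 12, 18]
  21 vs larger child 28 at index 5, swap → [47, 38, 28, 15, 33, 21, 3, 14, 1, 12, 18]
extract-max #2 returns 47:
  remove root 47; move last element 18 to root → [18, 38, 28, 15, 33, 21, 3, 14, 1, 12]
  18 vs larger child 38 at index 1, swap → [38, 18, 28, 15, 33, 21, 3, 14, 1, 12]
  18 vs larger child 33 at index 4, swap → [38, 33, 28, 15, 18, 21, 3, 14, 1, 12]
extract-max #3 returns 38:
  remove root 38; move last element 12 to root → [12, 33, 28, 15, 18, 21, 3, 14, 1]
  12 vs larger child 33 at index 1, swap → [33, 12, 28, 15, 18, 21, 3, 14, 1]
  12 vs larger child 18 at index 4, swap → [33, 18, 28, 15, 12, 21, 3, 14, 1]

[33, 18, 28, 15, 12, 21, 3, 14, 1]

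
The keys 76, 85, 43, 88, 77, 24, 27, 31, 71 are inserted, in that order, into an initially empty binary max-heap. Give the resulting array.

[88, 85, 43, 76, 77, 24, 27, 31, 71]

Insert 76:
  append 76 at index 0 → [76] (no swap needed)
Insert 85:
  append 85 at index 1 → [76, 85]
  85 > parent 76 at index 0, swap → [85, 76]
Insert 43:
  append 43 at index 2 → [85, 76, 43] (no swap needed)
Insert 88:
  append 88 at index 3 → [85, 76, 43, 88]
  88 > parent 76 at index 1, swap → [85, 88, 43, 76]
  88 > parent 85 at index 0, swap → [88, 85, 43, 76]
Insert 77:
  append 77 at index 4 → [88, 85, 43, 76, 77] (no swap needed)
Insert 24:
  append 24 at index 5 → [88, 85, 43, 76, 77, 24] (no swap needed)
Insert 27:
  append 27 at index 6 → [88, 85, 43, 76, 77, 24, 27] (no swap needed)
Insert 31:
  append 31 at index 7 → [88, 85, 43, 76, 77, 24, 27, 31] (no swap needed)
Insert 71:
  append 71 at index 8 → [88, 85, 43, 76, 77, 24, 27, 31, 71] (no swap needed)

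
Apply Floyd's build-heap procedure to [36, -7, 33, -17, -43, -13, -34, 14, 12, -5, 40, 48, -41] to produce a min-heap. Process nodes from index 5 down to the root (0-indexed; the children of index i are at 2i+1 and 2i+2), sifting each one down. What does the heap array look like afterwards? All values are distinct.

[-43, -17, -41, 12, -7, -13, -34, 14, 36, -5, 40, 48, 33]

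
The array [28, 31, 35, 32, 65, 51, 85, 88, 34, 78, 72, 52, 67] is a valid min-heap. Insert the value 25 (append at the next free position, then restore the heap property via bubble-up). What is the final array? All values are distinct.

append 25 at index 13 → [28, 31, 35, 32, 65, 51, 85, 88, 34, 78, 72, 52, 67, 25]
25 < parent 85 at index 6, swap → [28, 31, 35, 32, 65, 51, 25, 88, 34, 78, 72, 52, 67, 85]
25 < parent 35 at index 2, swap → [28, 31, 25, 32, 65, 51, 35, 88, 34, 78, 72, 52, 67, 85]
25 < parent 28 at index 0, swap → [25, 31, 28, 32, 65, 51, 35, 88, 34, 78, 72, 52, 67, 85]

[25, 31, 28, 32, 65, 51, 35, 88, 34, 78, 72, 52, 67, 85]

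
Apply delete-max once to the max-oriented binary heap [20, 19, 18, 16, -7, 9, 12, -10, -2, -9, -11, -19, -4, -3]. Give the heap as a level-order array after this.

[19, 16, 18, -2, -7, 9, 12, -10, -3, -9, -11, -19, -4]

remove root 20; move last element -3 to root → [-3, 19, 18, 16, -7, 9, 12, -10, -2, -9, -11, -19, -4]
-3 vs larger child 19 at index 1, swap → [19, -3, 18, 16, -7, 9, 12, -10, -2, -9, -11, -19, -4]
-3 vs larger child 16 at index 3, swap → [19, 16, 18, -3, -7, 9, 12, -10, -2, -9, -11, -19, -4]
-3 vs larger child -2 at index 8, swap → [19, 16, 18, -2, -7, 9, 12, -10, -3, -9, -11, -19, -4]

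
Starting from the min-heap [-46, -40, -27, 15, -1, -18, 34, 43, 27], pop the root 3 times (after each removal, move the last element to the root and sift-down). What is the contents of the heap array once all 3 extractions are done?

[-18, -1, 34, 15, 27, 43]

extract-min #1 returns -46:
  remove root -46; move last element 27 to root → [27, -40, -27, 15, -1, -18, 34, 43]
  27 vs smaller child -40 at index 1, swap → [-40, 27, -27, 15, -1, -18, 34, 43]
  27 vs smaller child -1 at index 4, swap → [-40, -1, -27, 15, 27, -18, 34, 43]
extract-min #2 returns -40:
  remove root -40; move last element 43 to root → [43, -1, -27, 15, 27, -18, 34]
  43 vs smaller child -27 at index 2, swap → [-27, -1, 43, 15, 27, -18, 34]
  43 vs smaller child -18 at index 5, swap → [-27, -1, -18, 15, 27, 43, 34]
extract-min #3 returns -27:
  remove root -27; move last element 34 to root → [34, -1, -18, 15, 27, 43]
  34 vs smaller child -18 at index 2, swap → [-18, -1, 34, 15, 27, 43]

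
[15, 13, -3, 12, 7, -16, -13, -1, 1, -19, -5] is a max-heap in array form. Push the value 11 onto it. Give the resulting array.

[15, 13, 11, 12, 7, -3, -13, -1, 1, -19, -5, -16]

append 11 at index 11 → [15, 13, -3, 12, 7, -16, -13, -1, 1, -19, -5, 11]
11 > parent -16 at index 5, swap → [15, 13, -3, 12, 7, 11, -13, -1, 1, -19, -5, -16]
11 > parent -3 at index 2, swap → [15, 13, 11, 12, 7, -3, -13, -1, 1, -19, -5, -16]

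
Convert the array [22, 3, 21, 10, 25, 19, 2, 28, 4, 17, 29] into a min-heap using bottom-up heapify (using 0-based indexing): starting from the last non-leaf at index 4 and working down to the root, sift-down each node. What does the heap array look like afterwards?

[2, 3, 19, 4, 17, 22, 21, 28, 10, 25, 29]

sift down from index 4:
  25 vs smaller child 17 at index 9, swap → [22, 3, 21, 10, 17, 19, 2, 28, 4, 25, 29]
sift down from index 3:
  10 vs smaller child 4 at index 8, swap → [22, 3, 21, 4, 17, 19, 2, 28, 10, 25, 29]
sift down from index 2:
  21 vs smaller child 2 at index 6, swap → [22, 3, 2, 4, 17, 19, 21, 28, 10, 25, 29]
sift down from index 1: already satisfies heap property
sift down from index 0:
  22 vs smaller child 2 at index 2, swap → [2, 3, 22, 4, 17, 19, 21, 28, 10, 25, 29]
  22 vs smaller child 19 at index 5, swap → [2, 3, 19, 4, 17, 22, 21, 28, 10, 25, 29]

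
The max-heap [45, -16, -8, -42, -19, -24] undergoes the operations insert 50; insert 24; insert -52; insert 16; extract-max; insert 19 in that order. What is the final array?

insert 50:
  append 50 at index 6 → [45, -16, -8, -42, -19, -24, 50]
  50 > parent -8 at index 2, swap → [45, -16, 50, -42, -19, -24, -8]
  50 > parent 45 at index 0, swap → [50, -16, 45, -42, -19, -24, -8]
insert 24:
  append 24 at index 7 → [50, -16, 45, -42, -19, -24, -8, 24]
  24 > parent -42 at index 3, swap → [50, -16, 45, 24, -19, -24, -8, -42]
  24 > parent -16 at index 1, swap → [50, 24, 45, -16, -19, -24, -8, -42]
insert -52:
  append -52 at index 8 → [50, 24, 45, -16, -19, -24, -8, -42, -52] (no swap needed)
insert 16:
  append 16 at index 9 → [50, 24, 45, -16, -19, -24, -8, -42, -52, 16]
  16 > parent -19 at index 4, swap → [50, 24, 45, -16, 16, -24, -8, -42, -52, -19]
extract-max → returns 50:
  remove root 50; move last element -19 to root → [-19, 24, 45, -16, 16, -24, -8, -42, -52]
  -19 vs larger child 45 at index 2, swap → [45, 24, -19, -16, 16, -24, -8, -42, -52]
  -19 vs larger child -8 at index 6, swap → [45, 24, -8, -16, 16, -24, -19, -42, -52]
insert 19:
  append 19 at index 9 → [45, 24, -8, -16, 16, -24, -19, -42, -52, 19]
  19 > parent 16 at index 4, swap → [45, 24, -8, -16, 19, -24, -19, -42, -52, 16]

[45, 24, -8, -16, 19, -24, -19, -42, -52, 16]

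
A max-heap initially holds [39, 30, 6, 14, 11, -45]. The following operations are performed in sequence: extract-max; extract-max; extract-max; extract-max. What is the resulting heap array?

[6, -45]

extract-max → returns 39:
  remove root 39; move last element -45 to root → [-45, 30, 6, 14, 11]
  -45 vs larger child 30 at index 1, swap → [30, -45, 6, 14, 11]
  -45 vs larger child 14 at index 3, swap → [30, 14, 6, -45, 11]
extract-max → returns 30:
  remove root 30; move last element 11 to root → [11, 14, 6, -45]
  11 vs larger child 14 at index 1, swap → [14, 11, 6, -45]
extract-max → returns 14:
  remove root 14; move last element -45 to root → [-45, 11, 6]
  -45 vs larger child 11 at index 1, swap → [11, -45, 6]
extract-max → returns 11:
  remove root 11; move last element 6 to root → [6, -45] (no swap needed)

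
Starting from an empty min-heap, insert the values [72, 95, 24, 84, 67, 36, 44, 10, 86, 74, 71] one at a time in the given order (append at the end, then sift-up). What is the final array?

[10, 24, 36, 67, 71, 72, 44, 95, 86, 84, 74]

Insert 72:
  append 72 at index 0 → [72] (no swap needed)
Insert 95:
  append 95 at index 1 → [72, 95] (no swap needed)
Insert 24:
  append 24 at index 2 → [72, 95, 24]
  24 < parent 72 at index 0, swap → [24, 95, 72]
Insert 84:
  append 84 at index 3 → [24, 95, 72, 84]
  84 < parent 95 at index 1, swap → [24, 84, 72, 95]
Insert 67:
  append 67 at index 4 → [24, 84, 72, 95, 67]
  67 < parent 84 at index 1, swap → [24, 67, 72, 95, 84]
Insert 36:
  append 36 at index 5 → [24, 67, 72, 95, 84, 36]
  36 < parent 72 at index 2, swap → [24, 67, 36, 95, 84, 72]
Insert 44:
  append 44 at index 6 → [24, 67, 36, 95, 84, 72, 44] (no swap needed)
Insert 10:
  append 10 at index 7 → [24, 67, 36, 95, 84, 72, 44, 10]
  10 < parent 95 at index 3, swap → [24, 67, 36, 10, 84, 72, 44, 95]
  10 < parent 67 at index 1, swap → [24, 10, 36, 67, 84, 72, 44, 95]
  10 < parent 24 at index 0, swap → [10, 24, 36, 67, 84, 72, 44, 95]
Insert 86:
  append 86 at index 8 → [10, 24, 36, 67, 84, 72, 44, 95, 86] (no swap needed)
Insert 74:
  append 74 at index 9 → [10, 24, 36, 67, 84, 72, 44, 95, 86, 74]
  74 < parent 84 at index 4, swap → [10, 24, 36, 67, 74, 72, 44, 95, 86, 84]
Insert 71:
  append 71 at index 10 → [10, 24, 36, 67, 74, 72, 44, 95, 86, 84, 71]
  71 < parent 74 at index 4, swap → [10, 24, 36, 67, 71, 72, 44, 95, 86, 84, 74]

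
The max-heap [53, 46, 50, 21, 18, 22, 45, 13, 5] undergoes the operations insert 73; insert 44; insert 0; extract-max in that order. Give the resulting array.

[53, 46, 50, 21, 44, 22, 45, 13, 5, 18, 0]

insert 73:
  append 73 at index 9 → [53, 46, 50, 21, 18, 22, 45, 13, 5, 73]
  73 > parent 18 at index 4, swap → [53, 46, 50, 21, 73, 22, 45, 13, 5, 18]
  73 > parent 46 at index 1, swap → [53, 73, 50, 21, 46, 22, 45, 13, 5, 18]
  73 > parent 53 at index 0, swap → [73, 53, 50, 21, 46, 22, 45, 13, 5, 18]
insert 44:
  append 44 at index 10 → [73, 53, 50, 21, 46, 22, 45, 13, 5, 18, 44] (no swap needed)
insert 0:
  append 0 at index 11 → [73, 53, 50, 21, 46, 22, 45, 13, 5, 18, 44, 0] (no swap needed)
extract-max → returns 73:
  remove root 73; move last element 0 to root → [0, 53, 50, 21, 46, 22, 45, 13, 5, 18, 44]
  0 vs larger child 53 at index 1, swap → [53, 0, 50, 21, 46, 22, 45, 13, 5, 18, 44]
  0 vs larger child 46 at index 4, swap → [53, 46, 50, 21, 0, 22, 45, 13, 5, 18, 44]
  0 vs larger child 44 at index 10, swap → [53, 46, 50, 21, 44, 22, 45, 13, 5, 18, 0]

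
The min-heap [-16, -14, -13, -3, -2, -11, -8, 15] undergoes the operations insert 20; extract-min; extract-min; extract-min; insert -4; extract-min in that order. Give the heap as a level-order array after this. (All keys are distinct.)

insert 20:
  append 20 at index 8 → [-16, -14, -13, -3, -2, -11, -8, 15, 20] (no swap needed)
extract-min → returns -16:
  remove root -16; move last element 20 to root → [20, -14, -13, -3, -2, -11, -8, 15]
  20 vs smaller child -14 at index 1, swap → [-14, 20, -13, -3, -2, -11, -8, 15]
  20 vs smaller child -3 at index 3, swap → [-14, -3, -13, 20, -2, -11, -8, 15]
  20 vs only child 15 at index 7, swap → [-14, -3, -13, 15, -2, -11, -8, 20]
extract-min → returns -14:
  remove root -14; move last element 20 to root → [20, -3, -13, 15, -2, -11, -8]
  20 vs smaller child -13 at index 2, swap → [-13, -3, 20, 15, -2, -11, -8]
  20 vs smaller child -11 at index 5, swap → [-13, -3, -11, 15, -2, 20, -8]
extract-min → returns -13:
  remove root -13; move last element -8 to root → [-8, -3, -11, 15, -2, 20]
  -8 vs smaller child -11 at index 2, swap → [-11, -3, -8, 15, -2, 20]
insert -4:
  append -4 at index 6 → [-11, -3, -8, 15, -2, 20, -4] (no swap needed)
extract-min → returns -11:
  remove root -11; move last element -4 to root → [-4, -3, -8, 15, -2, 20]
  -4 vs smaller child -8 at index 2, swap → [-8, -3, -4, 15, -2, 20]

[-8, -3, -4, 15, -2, 20]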